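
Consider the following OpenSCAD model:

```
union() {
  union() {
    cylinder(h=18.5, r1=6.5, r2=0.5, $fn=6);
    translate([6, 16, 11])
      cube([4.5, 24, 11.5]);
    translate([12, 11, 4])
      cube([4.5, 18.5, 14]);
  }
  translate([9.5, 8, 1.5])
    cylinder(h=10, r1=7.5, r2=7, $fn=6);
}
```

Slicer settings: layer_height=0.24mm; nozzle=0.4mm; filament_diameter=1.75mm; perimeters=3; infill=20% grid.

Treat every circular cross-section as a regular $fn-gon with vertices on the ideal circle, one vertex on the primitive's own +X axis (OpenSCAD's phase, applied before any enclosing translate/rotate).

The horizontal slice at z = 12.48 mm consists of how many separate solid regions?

3

At z = 12.48 mm: the cone: at t=0.675 of its height the radius interpolates to r₁+(r₂−r₁)t = 2.452, giving a regular 6-gon of that circumradius; the cube at (6, 16) (footprint 4.5×24) is included at this height; the cube at (12, 11) is present — its section is the full 4.5×18.5 rectangle; Combining (union): the 3 present regions are separate (no shared area or edge), so areas and boundary lengths simply add and each stays a separate island — 3 connected regions; the cone at (9.5, 8) is absent (z outside [1.5, 11.5]); Taking the union: only that combined region is present, so the union is just that shape — 3 connected regions. The result has 3 disconnected regions.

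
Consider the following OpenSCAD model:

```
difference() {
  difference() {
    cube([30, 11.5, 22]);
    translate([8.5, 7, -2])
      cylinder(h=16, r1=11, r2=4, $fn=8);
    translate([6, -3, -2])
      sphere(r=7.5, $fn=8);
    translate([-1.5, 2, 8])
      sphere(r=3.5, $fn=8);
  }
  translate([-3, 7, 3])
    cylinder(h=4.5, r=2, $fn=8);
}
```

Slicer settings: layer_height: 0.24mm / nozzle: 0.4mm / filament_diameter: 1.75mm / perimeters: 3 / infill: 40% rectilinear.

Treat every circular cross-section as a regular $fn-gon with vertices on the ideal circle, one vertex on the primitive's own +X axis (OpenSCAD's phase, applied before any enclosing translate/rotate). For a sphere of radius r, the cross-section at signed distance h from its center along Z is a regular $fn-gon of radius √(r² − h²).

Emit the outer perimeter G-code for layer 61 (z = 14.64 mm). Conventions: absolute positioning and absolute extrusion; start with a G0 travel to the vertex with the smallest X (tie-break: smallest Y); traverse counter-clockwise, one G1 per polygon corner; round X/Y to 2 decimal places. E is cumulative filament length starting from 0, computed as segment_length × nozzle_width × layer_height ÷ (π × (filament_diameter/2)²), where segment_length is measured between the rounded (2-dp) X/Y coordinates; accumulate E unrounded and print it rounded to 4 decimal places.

At z = 14.64 mm: the 30×11.5 cube contributes its full rectangle; the cone at (8.5, 7) is absent (z outside [-2, 14]); the sphere at (6, -3) does not reach this height (|z−center|=16.640 > r=7.5); the sphere at (-1.5, 2) does not reach this height (|z−center|=6.640 > r=3.5); Taking the first minus the rest: none of the subtracted shapes is present at this height, so the 30×11.5 cube is unchanged — 1 connected region; the cylinder at (-3, 7) is absent (z outside [3, 7.5]); After the difference (first − rest): none of the subtracted shapes is present at this height, so that combined region is unchanged — 1 connected region. The outline is a single polygon with 4 vertices. Extrusion per mm of travel: 0.4 × 0.24 / (π × 0.875²) = 0.039912. Accumulating E over each segment gives final E = 3.3127.

G0 X0.00 Y0.00 Z14.64
G1 X30.00 Y0.00 E1.1974
G1 X30.00 Y11.50 E1.6564
G1 X0.00 Y11.50 E2.8537
G1 X0.00 Y0.00 E3.3127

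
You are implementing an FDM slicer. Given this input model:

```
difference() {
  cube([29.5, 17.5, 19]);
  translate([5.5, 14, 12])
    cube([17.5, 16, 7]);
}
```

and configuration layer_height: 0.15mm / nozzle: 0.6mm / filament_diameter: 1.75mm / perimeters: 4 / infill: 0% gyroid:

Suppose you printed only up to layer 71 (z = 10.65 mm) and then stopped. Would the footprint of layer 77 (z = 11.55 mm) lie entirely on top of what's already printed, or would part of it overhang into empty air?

Compare the two slices. At z = 10.65: the 29.5×17.5 cube contributes its full rectangle (area 516.25 mm²); the cube at (5.5, 14) is absent (z outside [12, 19]); After the difference (first − rest): none of the subtracted shapes is present at this height, so the 29.5×17.5 cube is unchanged — area = 516.25 mm². At z = 11.55: the cube (footprint 29.5×17.5) is included at this height (area 516.25 mm²); the cube at (5.5, 14) does not reach this height (z outside [12, 19]); After the difference (first − rest): none of the subtracted shapes is present at this height, so the 29.5×17.5 cube is unchanged — area = 516.25 mm². Checking containment: the cross-section at z = 11.55 is a subset of the cross-section at z = 10.65.

entirely on top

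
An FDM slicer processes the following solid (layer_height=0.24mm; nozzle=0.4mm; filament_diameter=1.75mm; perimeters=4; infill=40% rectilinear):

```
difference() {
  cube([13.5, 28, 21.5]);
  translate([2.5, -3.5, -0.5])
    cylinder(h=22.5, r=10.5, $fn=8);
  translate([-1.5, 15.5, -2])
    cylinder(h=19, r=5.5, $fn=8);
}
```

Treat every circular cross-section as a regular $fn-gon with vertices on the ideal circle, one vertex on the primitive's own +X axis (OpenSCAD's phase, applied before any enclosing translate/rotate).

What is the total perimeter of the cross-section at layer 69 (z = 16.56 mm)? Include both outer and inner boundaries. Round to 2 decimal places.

84.31 mm

At z = 16.56 mm: the cube (footprint 13.5×28) is included at this height (perimeter 83.00 mm); the cylinder at (2.5, -3.5): section is a regular 8-gon, circumradius r=10.5 (perimeter = 2·8·10.500·sin(180°/8) = 64.29 mm); the cylinder at (-1.5, 15.5): section is a regular 8-gon, circumradius r=5.5 (perimeter = 2·8·5.500·sin(180°/8) = 33.68 mm); Subtracting the remaining from the first: starting from the 13.5×28 cube, the r=10.5 cylinder at (2.5, -3.5) partially overlaps it — only the 59.95 mm² overlap (of its 311.83 mm²) is removed, clipping the outline; the r=5.5 cylinder at (-1.5, 15.5) partially overlaps it — only the 27.21 mm² overlap (of its 85.56 mm²) is removed, clipping the outline — boundary = 84.31 mm. Overall, the cross-section is a single solid region. Total boundary length (outer) = 84.31 mm.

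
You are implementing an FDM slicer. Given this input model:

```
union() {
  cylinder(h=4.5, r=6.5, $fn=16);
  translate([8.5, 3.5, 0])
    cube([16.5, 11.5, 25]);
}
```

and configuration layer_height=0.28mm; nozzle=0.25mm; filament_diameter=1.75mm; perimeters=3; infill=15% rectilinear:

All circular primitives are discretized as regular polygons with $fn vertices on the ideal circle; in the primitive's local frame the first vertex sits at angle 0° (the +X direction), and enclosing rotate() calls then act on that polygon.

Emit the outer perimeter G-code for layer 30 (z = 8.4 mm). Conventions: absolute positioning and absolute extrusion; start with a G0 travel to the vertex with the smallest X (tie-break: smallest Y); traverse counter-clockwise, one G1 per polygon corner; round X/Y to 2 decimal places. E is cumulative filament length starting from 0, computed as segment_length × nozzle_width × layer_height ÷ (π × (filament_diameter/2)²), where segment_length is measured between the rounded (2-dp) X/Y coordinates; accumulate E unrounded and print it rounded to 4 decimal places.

G0 X8.50 Y3.50 Z8.40
G1 X25.00 Y3.50 E0.4802
G1 X25.00 Y15.00 E0.8149
G1 X8.50 Y15.00 E1.2951
G1 X8.50 Y3.50 E1.6297

At z = 8.4 mm: the cylinder is not intersected at this z (z outside [0, 4.5]); the cube at (8.5, 3.5) is present — its section is the full 16.5×11.5 rectangle; Taking the union: only the 16.5×11.5 cube at (8.5, 3.5) is present, so the union is just that shape — 1 connected region. The outline is a single polygon with 4 vertices. Extrusion per mm of travel: 0.25 × 0.28 / (π × 0.875²) = 0.029103. Accumulating E over each segment gives final E = 1.6297.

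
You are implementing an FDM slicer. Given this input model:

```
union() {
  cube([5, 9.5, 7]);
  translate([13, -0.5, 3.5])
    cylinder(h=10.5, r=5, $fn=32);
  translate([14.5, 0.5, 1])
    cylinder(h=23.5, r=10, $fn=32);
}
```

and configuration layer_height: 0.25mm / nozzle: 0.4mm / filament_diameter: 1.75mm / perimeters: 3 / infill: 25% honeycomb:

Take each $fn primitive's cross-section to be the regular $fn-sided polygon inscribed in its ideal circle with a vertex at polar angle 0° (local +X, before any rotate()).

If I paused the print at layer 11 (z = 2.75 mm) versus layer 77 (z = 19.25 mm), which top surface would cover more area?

layer 11 (z = 2.75 mm)

Layer 11 (z = 2.75): the cube is present — its section is the full 5×9.5 rectangle (area 47.50 mm²); the cylinder at (13, -0.5) does not reach this height (z outside [3.5, 14]); the r=10 cylinder at (14.5, 0.5) contributes a regular 32-gon of circumradius 10 (area = (32/2)·10.000²·sin(360°/32) = 312.14 mm²); Merging all regions: the regions partially overlap — summed areas 359.64 mm² minus the doubly-counted overlap 1.18 mm² gives 358.46 mm² — area = 358.46 mm². So its area = 358.46 mm². Layer 77 (z = 19.25): the cube does not reach this height (z outside [0, 7]); the cylinder at (13, -0.5) does not reach this height (z outside [3.5, 14]); the r=10 cylinder at (14.5, 0.5) gives a regular 32-gon of circumradius 10 (constant along its height) (area = (32/2)·10.000²·sin(360°/32) = 312.14 mm²); Taking the union: only the r=10 cylinder at (14.5, 0.5) is present, so the union is just that shape — area = 312.14 mm². So its area = 312.14 mm². Layer 11 is larger (358.46 vs 312.14 mm²).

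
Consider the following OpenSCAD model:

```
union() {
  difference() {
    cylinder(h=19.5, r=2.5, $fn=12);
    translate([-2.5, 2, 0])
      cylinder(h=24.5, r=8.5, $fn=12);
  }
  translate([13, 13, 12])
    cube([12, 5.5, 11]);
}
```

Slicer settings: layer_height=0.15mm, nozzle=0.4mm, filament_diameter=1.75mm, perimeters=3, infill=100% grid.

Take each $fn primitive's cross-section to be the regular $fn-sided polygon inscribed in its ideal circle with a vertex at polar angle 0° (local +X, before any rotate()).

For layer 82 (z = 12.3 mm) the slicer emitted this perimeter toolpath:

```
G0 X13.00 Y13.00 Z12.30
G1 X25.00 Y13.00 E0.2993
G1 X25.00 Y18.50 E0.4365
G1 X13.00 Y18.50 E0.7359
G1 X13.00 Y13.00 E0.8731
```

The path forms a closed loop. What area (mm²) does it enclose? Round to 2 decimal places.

Apply the shoelace formula to the sequence of (X, Y) vertices; enclosed area = 66.00 mm².

66.00 mm²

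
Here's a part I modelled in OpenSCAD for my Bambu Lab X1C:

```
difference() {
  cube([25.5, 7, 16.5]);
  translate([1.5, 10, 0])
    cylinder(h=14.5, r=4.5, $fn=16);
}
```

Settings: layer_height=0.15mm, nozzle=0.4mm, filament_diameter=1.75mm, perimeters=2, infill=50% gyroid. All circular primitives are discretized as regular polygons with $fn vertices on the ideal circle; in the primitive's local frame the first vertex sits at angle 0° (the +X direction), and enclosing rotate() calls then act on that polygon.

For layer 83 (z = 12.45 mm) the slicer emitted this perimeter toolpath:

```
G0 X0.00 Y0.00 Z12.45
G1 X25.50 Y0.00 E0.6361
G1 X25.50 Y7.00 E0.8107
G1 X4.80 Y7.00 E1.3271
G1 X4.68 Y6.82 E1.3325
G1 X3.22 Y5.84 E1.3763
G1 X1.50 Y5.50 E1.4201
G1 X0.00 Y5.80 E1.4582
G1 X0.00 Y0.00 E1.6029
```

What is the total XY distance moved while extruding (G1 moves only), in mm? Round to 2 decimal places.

Sum the Euclidean lengths of each G1 segment: total = 64.26 mm.

64.26 mm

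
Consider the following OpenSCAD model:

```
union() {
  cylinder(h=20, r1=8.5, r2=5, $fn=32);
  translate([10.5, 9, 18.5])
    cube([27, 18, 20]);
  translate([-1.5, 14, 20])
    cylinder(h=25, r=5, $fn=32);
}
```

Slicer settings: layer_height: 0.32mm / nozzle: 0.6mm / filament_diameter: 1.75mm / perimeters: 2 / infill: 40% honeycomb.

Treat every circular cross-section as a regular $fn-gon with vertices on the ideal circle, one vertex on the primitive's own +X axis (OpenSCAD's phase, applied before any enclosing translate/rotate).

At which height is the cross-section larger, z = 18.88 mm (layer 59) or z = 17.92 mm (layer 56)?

Layer 59 (z = 18.88): the cone: at t=0.944 of its height the radius interpolates to r₁+(r₂−r₁)t = 5.196, giving a regular 32-gon of that circumradius (area = (32/2)·5.196²·sin(360°/32) = 84.27 mm²); the 27×18 cube at (10.5, 9) contributes its full rectangle (area 486.00 mm²); the cylinder at (-1.5, 14) is not intersected at this z (z outside [20, 45]); Taking the union: the 2 present regions are separate (no shared area or edge), so areas and boundary lengths simply add and each stays a separate island — area = 570.27 mm². So its area = 570.27 mm². Layer 56 (z = 17.92): the cone (r1=8.5→r2=5) has section circumradius 5.364 here — a regular 32-gon (area = (32/2)·5.364²·sin(360°/32) = 89.81 mm²); the cube at (10.5, 9) does not reach this height (z outside [18.5, 38.5]); the cylinder at (-1.5, 14) is absent (z outside [20, 45]); Taking the union: only the cone is present, so the union is just that shape — area = 89.81 mm². So its area = 89.81 mm². Layer 59 is larger (570.27 vs 89.81 mm²).

layer 59 (z = 18.88 mm)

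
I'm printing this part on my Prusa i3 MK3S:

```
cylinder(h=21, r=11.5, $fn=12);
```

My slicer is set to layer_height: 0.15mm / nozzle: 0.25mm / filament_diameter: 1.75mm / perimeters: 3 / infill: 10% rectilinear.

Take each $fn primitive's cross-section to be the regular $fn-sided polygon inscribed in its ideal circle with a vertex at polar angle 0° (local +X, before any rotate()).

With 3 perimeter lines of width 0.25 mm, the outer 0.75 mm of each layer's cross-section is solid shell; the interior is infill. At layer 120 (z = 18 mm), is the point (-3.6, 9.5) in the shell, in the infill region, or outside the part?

infill

At z = 18 mm: the r=11.5 cylinder gives a regular 12-gon of circumradius 11.5 (constant along its height). Overall, the cross-section is a single solid region. The nearest boundary edge runs (0.00, 11.50)→(-5.75, 9.96); distance from the point to it = 1.00 mm. The point is inside the cross-section and 1.00 mm from the nearest boundary — more than the 0.75 mm shell width (3 × 0.25), so it's in the infill interior.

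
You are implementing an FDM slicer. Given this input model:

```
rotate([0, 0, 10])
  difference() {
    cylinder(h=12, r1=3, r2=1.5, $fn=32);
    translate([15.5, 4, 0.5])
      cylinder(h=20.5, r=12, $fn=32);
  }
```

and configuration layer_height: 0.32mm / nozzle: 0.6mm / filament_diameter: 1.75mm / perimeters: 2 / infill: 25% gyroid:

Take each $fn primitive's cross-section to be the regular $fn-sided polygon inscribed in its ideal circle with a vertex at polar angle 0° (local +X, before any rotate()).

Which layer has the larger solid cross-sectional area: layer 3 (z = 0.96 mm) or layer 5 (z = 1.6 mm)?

layer 3 (z = 0.96 mm)

Layer 3 (z = 0.96): the cone contributes a regular 32-gon of circumradius 2.880 (interpolated between r1=3 and r2=1.5 at t=0.080) (area = (32/2)·2.880²·sin(360°/32) = 25.89 mm²); the r=12 cylinder at (15.5, 4) contributes a regular 32-gon of circumradius 12 (area = (32/2)·12.000²·sin(360°/32) = 449.49 mm²); After the difference (first − rest): starting from the cone (25.89 mm²), the r=12 cylinder at (15.5, 4) misses the remaining region (no effect) — area = 25.89 mm²; (whole slice rotated 10° about Z — lengths, areas and connectivity unchanged). So its area = 25.89 mm². Layer 5 (z = 1.6): the cone contributes a regular 32-gon of circumradius 2.800 (interpolated between r1=3 and r2=1.5 at t=0.133) (area = (32/2)·2.800²·sin(360°/32) = 24.47 mm²); the r=12 cylinder at (15.5, 4) gives a regular 32-gon of circumradius 12 (constant along its height) (area = (32/2)·12.000²·sin(360°/32) = 449.49 mm²); After the difference (first − rest): starting from the cone (24.47 mm²), the r=12 cylinder at (15.5, 4) misses the remaining region (no effect) — area = 24.47 mm²; (whole slice rotated 10° about Z — lengths, areas and connectivity unchanged). So its area = 24.47 mm². Layer 3 is larger (25.89 vs 24.47 mm²).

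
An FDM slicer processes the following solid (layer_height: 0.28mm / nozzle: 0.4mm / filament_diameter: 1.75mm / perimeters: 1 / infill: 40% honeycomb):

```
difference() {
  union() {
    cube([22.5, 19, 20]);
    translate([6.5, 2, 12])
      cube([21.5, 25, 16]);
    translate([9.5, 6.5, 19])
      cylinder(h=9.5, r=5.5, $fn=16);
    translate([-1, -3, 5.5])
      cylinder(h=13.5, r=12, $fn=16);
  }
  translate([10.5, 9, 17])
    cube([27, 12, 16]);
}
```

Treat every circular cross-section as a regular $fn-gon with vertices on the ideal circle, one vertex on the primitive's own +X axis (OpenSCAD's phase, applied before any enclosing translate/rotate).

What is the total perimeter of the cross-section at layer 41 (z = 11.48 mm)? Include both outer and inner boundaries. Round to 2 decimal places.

At z = 11.48 mm: the 22.5×19 cube contributes its full rectangle (perimeter 83.00 mm); the cube at (6.5, 2) is not intersected at this z (z outside [12, 28]); the cylinder at (9.5, 6.5) is not intersected at this z (z outside [19, 28.5]); the r=12 cylinder at (-1, -3) gives a regular 16-gon of circumradius 12 (constant along its height) (perimeter = 2·16·12.000·sin(180°/16) = 74.91 mm); Merging all regions: the regions partially overlap (shared area 66.21 mm²), so the edge portions inside another operand are dropped and the merged outline is re-measured after clipping — boundary = 124.06 mm; the cube at (10.5, 9) is not intersected at this z (z outside [17, 33]); After the difference (first − rest): none of the subtracted shapes is present at this height, so that combined region is unchanged — boundary = 124.06 mm. Overall, the cross-section is a single solid region. Total boundary length (outer) = 124.06 mm.

124.06 mm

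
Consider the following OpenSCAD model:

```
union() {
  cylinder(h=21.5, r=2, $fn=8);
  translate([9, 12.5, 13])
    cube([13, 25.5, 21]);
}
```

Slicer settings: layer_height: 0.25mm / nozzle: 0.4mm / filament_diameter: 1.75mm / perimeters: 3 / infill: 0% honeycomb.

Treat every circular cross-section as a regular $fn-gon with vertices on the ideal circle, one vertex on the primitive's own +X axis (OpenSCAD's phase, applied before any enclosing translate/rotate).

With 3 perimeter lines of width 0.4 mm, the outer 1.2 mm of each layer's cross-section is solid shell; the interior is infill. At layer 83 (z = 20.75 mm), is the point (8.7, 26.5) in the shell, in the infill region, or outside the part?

At z = 20.75 mm: the r=2 cylinder gives a regular 8-gon of circumradius 2 (constant along its height); the 13×25.5 cube at (9, 12.5) contributes its full rectangle; Combining (union): the 2 present regions are separate (no shared area or edge), so areas and boundary lengths simply add and each stays a separate island — 2 connected regions. Overall, the cross-section has 2 separate islands. The nearest boundary edge runs (9.00, 12.50)→(9.00, 38.00); distance from the point to it = 0.30 mm. The point is not inside any of the regions above, so it lies outside the cross-section (0.30 mm from the nearest boundary).

outside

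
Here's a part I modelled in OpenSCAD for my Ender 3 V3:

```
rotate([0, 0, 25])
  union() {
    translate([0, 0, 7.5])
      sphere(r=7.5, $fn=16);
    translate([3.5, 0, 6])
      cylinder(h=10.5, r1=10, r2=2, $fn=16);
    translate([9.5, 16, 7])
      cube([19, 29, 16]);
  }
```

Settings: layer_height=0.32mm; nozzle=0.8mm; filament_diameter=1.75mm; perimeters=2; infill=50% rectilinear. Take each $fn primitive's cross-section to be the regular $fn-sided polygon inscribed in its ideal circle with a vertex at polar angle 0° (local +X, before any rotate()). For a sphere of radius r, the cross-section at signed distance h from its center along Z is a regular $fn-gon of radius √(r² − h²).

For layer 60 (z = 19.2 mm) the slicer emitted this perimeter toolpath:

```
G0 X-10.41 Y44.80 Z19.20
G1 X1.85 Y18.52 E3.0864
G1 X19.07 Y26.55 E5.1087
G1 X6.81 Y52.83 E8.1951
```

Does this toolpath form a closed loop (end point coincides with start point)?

Start point (G0): (-10.41, 44.80). End point (last G1): the path does not return to the start — open.

no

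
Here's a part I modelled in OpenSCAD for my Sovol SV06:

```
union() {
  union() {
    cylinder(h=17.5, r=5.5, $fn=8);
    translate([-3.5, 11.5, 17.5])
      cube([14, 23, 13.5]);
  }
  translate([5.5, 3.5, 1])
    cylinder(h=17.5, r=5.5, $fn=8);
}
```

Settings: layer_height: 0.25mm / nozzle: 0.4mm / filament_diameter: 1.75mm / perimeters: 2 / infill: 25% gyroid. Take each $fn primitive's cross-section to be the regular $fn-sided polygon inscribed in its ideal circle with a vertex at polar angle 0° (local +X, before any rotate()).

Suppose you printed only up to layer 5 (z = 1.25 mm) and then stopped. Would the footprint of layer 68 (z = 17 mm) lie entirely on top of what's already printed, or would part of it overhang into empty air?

Compare the two slices. At z = 1.25: the cylinder: section is a regular 8-gon, circumradius r=5.5 (area = (8/2)·5.500²·sin(360°/8) = 85.56 mm²); the cube at (-3.5, 11.5) is absent (z outside [17.5, 31]); Combining (union): only the r=5.5 cylinder is present, so the union is just that shape — area = 85.56 mm²; the cylinder at (5.5, 3.5): section is a regular 8-gon, circumradius r=5.5 (area = (8/2)·5.500²·sin(360°/8) = 85.56 mm²); Taking the union: the regions partially overlap — summed areas 171.12 mm² minus the doubly-counted overlap 22.12 mm² gives 149.00 mm² — area = 149.00 mm². At z = 17: the r=5.5 cylinder gives a regular 8-gon of circumradius 5.5 (constant along its height) (area = (8/2)·5.500²·sin(360°/8) = 85.56 mm²); the cube at (-3.5, 11.5) is absent (z outside [17.5, 31]); Combining (union): only the r=5.5 cylinder is present, so the union is just that shape — area = 85.56 mm²; the cylinder at (5.5, 3.5): section is a regular 8-gon, circumradius r=5.5 (area = (8/2)·5.500²·sin(360°/8) = 85.56 mm²); Merging all regions: the regions partially overlap — summed areas 171.12 mm² minus the doubly-counted overlap 22.12 mm² gives 149.00 mm² — area = 149.00 mm². Checking containment: the cross-section at z = 17 is a subset of the cross-section at z = 1.25.

entirely on top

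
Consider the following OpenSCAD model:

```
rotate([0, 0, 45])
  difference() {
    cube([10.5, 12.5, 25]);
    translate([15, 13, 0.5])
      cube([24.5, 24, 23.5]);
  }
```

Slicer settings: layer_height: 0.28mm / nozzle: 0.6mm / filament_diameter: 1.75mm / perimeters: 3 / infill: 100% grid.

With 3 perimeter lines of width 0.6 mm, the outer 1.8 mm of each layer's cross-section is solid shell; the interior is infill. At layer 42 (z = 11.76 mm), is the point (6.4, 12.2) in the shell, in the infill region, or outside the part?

At z = 11.76 mm: the cube (footprint 10.5×12.5) is included at this height; the cube at (15, 13) (footprint 24.5×24) is included at this height; Subtracting the remaining from the first: starting from the 10.5×12.5 cube, the 24.5×24 cube at (15, 13) misses the remaining region (no effect) — 1 connected region; (whole slice rotated 45° about Z — lengths, areas and connectivity unchanged). Overall, the cross-section is a single solid region. Undo the 45° rotation: the query point maps to (13.152, 4.101) in the un-rotated model frame. The nearest boundary edge runs (10.50, 12.50)→(10.50, 0.00); distance from the point to it = 2.65 mm. The point is not inside any of the regions above, so it lies outside the cross-section (2.65 mm from the nearest boundary).

outside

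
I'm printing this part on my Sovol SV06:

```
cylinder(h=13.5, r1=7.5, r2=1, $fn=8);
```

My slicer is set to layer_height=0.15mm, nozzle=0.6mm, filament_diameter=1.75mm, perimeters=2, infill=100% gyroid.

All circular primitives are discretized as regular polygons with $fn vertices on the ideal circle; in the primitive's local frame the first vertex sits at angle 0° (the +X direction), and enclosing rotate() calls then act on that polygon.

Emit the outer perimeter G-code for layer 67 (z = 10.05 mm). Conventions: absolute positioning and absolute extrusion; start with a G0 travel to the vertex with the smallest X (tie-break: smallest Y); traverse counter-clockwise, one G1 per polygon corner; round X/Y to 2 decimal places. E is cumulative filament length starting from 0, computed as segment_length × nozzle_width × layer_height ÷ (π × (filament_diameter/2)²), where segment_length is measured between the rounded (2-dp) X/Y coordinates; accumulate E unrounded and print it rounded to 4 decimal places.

At z = 10.05 mm: the cone (r1=7.5→r2=1) has section circumradius 2.661 here — a regular 8-gon. The outline is a single polygon with 8 vertices. Extrusion per mm of travel: 0.6 × 0.15 / (π × 0.875²) = 0.037418. Accumulating E over each segment gives final E = 0.6093.

G0 X-2.66 Y0.00 Z10.05
G1 X-1.88 Y-1.88 E0.0762
G1 X0.00 Y-2.66 E0.1523
G1 X1.88 Y-1.88 E0.2285
G1 X2.66 Y0.00 E0.3046
G1 X1.88 Y1.88 E0.3808
G1 X0.00 Y2.66 E0.4570
G1 X-1.88 Y1.88 E0.5331
G1 X-2.66 Y0.00 E0.6093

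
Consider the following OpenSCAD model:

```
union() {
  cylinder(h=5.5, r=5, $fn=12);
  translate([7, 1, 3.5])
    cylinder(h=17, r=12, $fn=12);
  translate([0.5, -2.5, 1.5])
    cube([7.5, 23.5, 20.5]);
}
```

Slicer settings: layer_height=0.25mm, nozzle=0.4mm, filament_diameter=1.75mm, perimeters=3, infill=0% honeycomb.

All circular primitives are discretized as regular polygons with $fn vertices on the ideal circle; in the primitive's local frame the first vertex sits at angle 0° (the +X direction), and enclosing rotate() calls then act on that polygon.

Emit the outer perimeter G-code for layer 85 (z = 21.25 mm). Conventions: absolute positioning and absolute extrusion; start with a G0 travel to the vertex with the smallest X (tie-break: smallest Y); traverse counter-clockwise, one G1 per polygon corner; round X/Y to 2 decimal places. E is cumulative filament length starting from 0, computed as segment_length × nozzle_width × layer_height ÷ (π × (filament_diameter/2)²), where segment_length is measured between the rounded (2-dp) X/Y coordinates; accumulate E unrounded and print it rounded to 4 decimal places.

At z = 21.25 mm: the cylinder is absent (z outside [0, 5.5]); the cylinder at (7, 1) is not intersected at this z (z outside [3.5, 20.5]); the cube at (0.5, -2.5) is present — its section is the full 7.5×23.5 rectangle; Taking the union: only the 7.5×23.5 cube at (0.5, -2.5) is present, so the union is just that shape — 1 connected region. The outline is a single polygon with 4 vertices. Extrusion per mm of travel: 0.4 × 0.25 / (π × 0.875²) = 0.041575. Accumulating E over each segment gives final E = 2.5777.

G0 X0.50 Y-2.50 Z21.25
G1 X8.00 Y-2.50 E0.3118
G1 X8.00 Y21.00 E1.2888
G1 X0.50 Y21.00 E1.6006
G1 X0.50 Y-2.50 E2.5777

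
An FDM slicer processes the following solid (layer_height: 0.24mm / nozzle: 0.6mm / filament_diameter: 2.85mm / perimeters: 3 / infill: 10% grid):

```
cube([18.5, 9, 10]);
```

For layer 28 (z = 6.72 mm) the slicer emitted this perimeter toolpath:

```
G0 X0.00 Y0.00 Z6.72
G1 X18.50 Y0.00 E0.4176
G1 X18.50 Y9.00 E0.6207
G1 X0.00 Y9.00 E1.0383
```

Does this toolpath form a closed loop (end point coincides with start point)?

no

Start point (G0): (0.00, 0.00). End point (last G1): the path does not return to the start — open.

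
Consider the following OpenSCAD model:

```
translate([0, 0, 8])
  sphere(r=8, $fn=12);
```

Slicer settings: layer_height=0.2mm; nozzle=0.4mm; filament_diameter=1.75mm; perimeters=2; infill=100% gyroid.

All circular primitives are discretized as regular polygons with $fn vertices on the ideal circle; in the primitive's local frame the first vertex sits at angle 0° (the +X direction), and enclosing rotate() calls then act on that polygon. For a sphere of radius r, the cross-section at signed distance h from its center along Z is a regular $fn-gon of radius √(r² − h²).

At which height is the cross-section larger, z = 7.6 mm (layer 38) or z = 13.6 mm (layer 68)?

Layer 38 (z = 7.6): the r=8 sphere contributes a regular 12-gon of circumradius √(8²−0.4²) = 7.990 (area = (12/2)·7.990²·sin(360°/12) = 191.52 mm²). So its area = 191.52 mm². Layer 68 (z = 13.6): the r=8 sphere contributes a regular 12-gon of circumradius √(8²−5.6²) = 5.713 (area = (12/2)·5.713²·sin(360°/12) = 97.92 mm²). So its area = 97.92 mm². Layer 38 is larger (191.52 vs 97.92 mm²).

layer 38 (z = 7.6 mm)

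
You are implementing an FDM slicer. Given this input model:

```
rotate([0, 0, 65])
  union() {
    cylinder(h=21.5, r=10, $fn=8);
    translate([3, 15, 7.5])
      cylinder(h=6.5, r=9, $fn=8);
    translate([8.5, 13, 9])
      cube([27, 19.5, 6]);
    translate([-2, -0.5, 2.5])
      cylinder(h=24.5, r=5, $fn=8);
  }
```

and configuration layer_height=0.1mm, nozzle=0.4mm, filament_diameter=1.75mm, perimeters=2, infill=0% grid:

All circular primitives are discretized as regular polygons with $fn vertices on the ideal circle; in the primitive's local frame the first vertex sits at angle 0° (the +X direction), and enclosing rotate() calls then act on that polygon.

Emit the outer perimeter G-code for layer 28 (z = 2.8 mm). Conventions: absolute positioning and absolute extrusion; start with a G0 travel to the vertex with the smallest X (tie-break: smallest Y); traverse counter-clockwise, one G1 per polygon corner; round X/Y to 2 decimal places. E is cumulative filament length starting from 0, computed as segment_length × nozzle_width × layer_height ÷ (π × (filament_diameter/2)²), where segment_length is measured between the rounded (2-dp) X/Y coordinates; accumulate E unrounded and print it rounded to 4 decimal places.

G0 X-9.40 Y-3.42 Z2.80
G1 X-4.23 Y-9.06 E0.1272
G1 X3.42 Y-9.40 E0.2546
G1 X9.06 Y-4.23 E0.3818
G1 X9.40 Y3.42 E0.5092
G1 X4.23 Y9.06 E0.6364
G1 X-3.42 Y9.40 E0.7637
G1 X-9.06 Y4.23 E0.8910
G1 X-9.40 Y-3.42 E1.0183

At z = 2.8 mm: the cylinder: section is a regular 8-gon, circumradius r=10; the cylinder at (3, 15) is not intersected at this z (z outside [7.5, 14]); the cube at (8.5, 13) does not reach this height (z outside [9, 15]); the cylinder at (-2, -0.5): section is a regular 8-gon, circumradius r=5; Combining (union): the r=5 cylinder at (-2, -0.5) lies entirely inside the r=10 cylinder, so the union is just the r=10 cylinder — 1 connected region; (rotated 65° about Z; rotation is an isometry so areas/perimeters/island counts are preserved). The outline is a single polygon with 8 vertices. Extrusion per mm of travel: 0.4 × 0.1 / (π × 0.875²) = 0.016630. Accumulating E over each segment gives final E = 1.0183.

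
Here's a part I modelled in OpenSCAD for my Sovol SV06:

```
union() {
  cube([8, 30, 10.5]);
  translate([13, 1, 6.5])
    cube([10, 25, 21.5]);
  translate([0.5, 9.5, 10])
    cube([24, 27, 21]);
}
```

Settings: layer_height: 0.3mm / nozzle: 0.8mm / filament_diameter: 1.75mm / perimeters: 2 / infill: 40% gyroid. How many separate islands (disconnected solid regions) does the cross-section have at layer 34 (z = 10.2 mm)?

1

At z = 10.2 mm: the cube (footprint 8×30) is included at this height; the 10×25 cube at (13, 1) contributes its full rectangle; the 24×27 cube at (0.5, 9.5) contributes its full rectangle; Combining (union): the regions partially overlap (shared area 318.75 mm²), so overlapping operands fuse into one piece — 1 connected region. Overall, the cross-section is a single solid region. Island count = 1.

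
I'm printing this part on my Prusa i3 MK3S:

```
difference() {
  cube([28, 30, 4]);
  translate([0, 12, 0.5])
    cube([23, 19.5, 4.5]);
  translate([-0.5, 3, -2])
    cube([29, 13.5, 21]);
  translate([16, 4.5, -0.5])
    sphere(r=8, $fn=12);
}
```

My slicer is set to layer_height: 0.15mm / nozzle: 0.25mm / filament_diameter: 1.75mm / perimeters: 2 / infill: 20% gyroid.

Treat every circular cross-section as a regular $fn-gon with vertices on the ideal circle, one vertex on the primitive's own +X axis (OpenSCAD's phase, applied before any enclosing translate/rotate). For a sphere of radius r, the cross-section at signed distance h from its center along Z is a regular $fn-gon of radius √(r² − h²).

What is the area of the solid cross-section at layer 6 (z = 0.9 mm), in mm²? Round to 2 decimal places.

At z = 0.9 mm: the 28×30 cube contributes its full rectangle (area 840.00 mm²); the 23×19.5 cube at (0, 12) contributes its full rectangle (area 448.50 mm²); the 29×13.5 cube at (-0.5, 3) contributes its full rectangle (area 391.50 mm²); the r=8 sphere at (16, 4.5) slices to a regular 12-gon of circumradius 7.877 (√(r²−h²) with h=1.4 from center) (area = (12/2)·7.877²·sin(360°/12) = 186.12 mm²); After the difference (first − rest): starting from the 28×30 cube (840.00 mm²), the 23×19.5 cube at (0, 12) partially overlaps it — only the 414.00 mm² overlap (of its 448.50 mm²) is removed, clipping the outline; the 29×13.5 cube at (-0.5, 3) partially overlaps it — only the 274.50 mm² overlap (of its 391.50 mm²) is removed, clipping the outline; the r=8 sphere at (16, 4.5) partially overlaps it — only the 42.21 mm² overlap (of its 186.12 mm²) is removed, clipping the outline — area = 109.29 mm². Overall, the cross-section has 3 separate islands. Net area = 109.29 mm².

109.29 mm²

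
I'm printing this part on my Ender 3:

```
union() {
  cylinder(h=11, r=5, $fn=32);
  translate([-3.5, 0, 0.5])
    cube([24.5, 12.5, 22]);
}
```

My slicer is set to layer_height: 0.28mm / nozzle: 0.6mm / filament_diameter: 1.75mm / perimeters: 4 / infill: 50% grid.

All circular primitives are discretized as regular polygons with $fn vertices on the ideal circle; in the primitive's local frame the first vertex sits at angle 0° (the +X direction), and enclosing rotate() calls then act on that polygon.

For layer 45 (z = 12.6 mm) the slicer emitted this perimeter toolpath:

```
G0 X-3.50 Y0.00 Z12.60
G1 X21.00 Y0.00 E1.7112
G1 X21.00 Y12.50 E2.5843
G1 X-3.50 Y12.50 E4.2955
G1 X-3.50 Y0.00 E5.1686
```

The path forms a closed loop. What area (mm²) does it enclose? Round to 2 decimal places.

Apply the shoelace formula to the sequence of (X, Y) vertices; enclosed area = 306.25 mm².

306.25 mm²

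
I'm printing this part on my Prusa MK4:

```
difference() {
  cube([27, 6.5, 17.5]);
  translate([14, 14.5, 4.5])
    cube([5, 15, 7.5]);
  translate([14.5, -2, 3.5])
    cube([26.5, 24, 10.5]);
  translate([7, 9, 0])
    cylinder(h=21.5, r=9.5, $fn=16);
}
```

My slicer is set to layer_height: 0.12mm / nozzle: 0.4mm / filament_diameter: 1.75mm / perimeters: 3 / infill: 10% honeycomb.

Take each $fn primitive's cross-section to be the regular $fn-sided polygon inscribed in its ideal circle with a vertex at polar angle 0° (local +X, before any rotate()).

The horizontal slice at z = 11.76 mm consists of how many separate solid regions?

2

At z = 11.76 mm: the cube is present — its section is the full 27×6.5 rectangle; the cube at (14, 14.5) (footprint 5×15) is included at this height; the cube at (14.5, -2) (footprint 26.5×24) is included at this height; the cylinder at (7, 9): section is a regular 16-gon, circumradius r=9.5; After the difference (first − rest): starting from the 27×6.5 cube, the 5×15 cube at (14, 14.5) misses the remaining region (no effect); the 26.5×24 cube at (14.5, -2) partially overlaps it — only the 81.25 mm² overlap (of its 636.00 mm²) is removed, clipping the outline; the r=9.5 cylinder at (7, 9) partially overlaps it — only the 83.33 mm² overlap (of its 276.30 mm²) is removed, clipping the outline — 2 connected regions. The result has 2 disconnected regions.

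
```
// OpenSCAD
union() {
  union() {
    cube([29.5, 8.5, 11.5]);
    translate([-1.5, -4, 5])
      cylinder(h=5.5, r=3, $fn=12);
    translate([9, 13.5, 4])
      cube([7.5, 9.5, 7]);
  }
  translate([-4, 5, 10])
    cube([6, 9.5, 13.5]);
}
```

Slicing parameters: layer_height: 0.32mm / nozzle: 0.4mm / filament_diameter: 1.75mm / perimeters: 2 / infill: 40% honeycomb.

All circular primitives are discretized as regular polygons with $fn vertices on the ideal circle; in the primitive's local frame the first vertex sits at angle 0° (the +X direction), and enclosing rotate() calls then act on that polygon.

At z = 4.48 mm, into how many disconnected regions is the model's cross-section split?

At z = 4.48 mm: the 29.5×8.5 cube contributes its full rectangle; the cylinder at (-1.5, -4) does not reach this height (z outside [5, 10.5]); the cube at (9, 13.5) (footprint 7.5×9.5) is included at this height; Merging all regions: the 2 present regions are separate (no shared area or edge), so areas and boundary lengths simply add and each stays a separate island — 2 connected regions; the cube at (-4, 5) is not intersected at this z (z outside [10, 23.5]); Combining (union): only that combined region is present, so the union is just that shape — 2 connected regions. The result has 2 disconnected regions.

2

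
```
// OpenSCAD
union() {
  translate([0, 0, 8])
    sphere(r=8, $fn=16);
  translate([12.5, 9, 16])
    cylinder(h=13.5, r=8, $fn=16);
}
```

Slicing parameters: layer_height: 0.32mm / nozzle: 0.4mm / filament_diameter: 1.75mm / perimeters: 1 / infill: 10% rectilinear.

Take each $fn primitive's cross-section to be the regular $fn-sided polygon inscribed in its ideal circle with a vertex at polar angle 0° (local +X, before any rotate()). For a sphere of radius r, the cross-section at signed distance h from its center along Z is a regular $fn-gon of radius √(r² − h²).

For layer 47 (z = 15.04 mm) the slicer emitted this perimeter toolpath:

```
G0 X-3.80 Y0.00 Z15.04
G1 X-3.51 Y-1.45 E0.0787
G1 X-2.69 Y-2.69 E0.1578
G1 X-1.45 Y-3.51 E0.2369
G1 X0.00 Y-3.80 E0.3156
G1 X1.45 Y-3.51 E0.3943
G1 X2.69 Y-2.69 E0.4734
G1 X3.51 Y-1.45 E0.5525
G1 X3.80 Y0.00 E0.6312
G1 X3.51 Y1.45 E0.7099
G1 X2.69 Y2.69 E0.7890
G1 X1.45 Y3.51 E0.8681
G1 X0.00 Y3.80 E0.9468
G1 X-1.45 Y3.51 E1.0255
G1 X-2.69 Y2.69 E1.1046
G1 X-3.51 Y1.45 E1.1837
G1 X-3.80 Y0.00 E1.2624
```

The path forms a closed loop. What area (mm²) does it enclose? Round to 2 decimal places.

44.21 mm²

Apply the shoelace formula to the sequence of (X, Y) vertices; enclosed area = 44.21 mm².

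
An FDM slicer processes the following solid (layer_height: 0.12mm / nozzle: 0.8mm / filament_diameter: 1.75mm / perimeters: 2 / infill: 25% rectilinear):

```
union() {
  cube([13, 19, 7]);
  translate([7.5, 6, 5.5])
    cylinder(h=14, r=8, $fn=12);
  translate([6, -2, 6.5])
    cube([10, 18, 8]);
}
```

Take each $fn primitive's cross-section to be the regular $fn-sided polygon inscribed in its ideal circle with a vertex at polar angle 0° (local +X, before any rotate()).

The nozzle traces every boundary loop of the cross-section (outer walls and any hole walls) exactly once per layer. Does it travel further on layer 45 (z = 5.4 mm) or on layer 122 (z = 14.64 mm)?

layer 45 (z = 5.4 mm)

Layer 45 (z = 5.4): the cube (footprint 13×19) is included at this height (perimeter 64.00 mm); the cylinder at (7.5, 6) is not intersected at this z (z outside [5.5, 19.5]); the cube at (6, -2) is absent (z outside [6.5, 14.5]); Merging all regions: only the 13×19 cube is present, so the union is just that shape — boundary = 64.00 mm. So its perimeter = 64.00 mm. Layer 122 (z = 14.64): the cube is absent (z outside [0, 7]); the r=8 cylinder at (7.5, 6) contributes a regular 12-gon of circumradius 8 (perimeter = 2·12·8.000·sin(180°/12) = 49.69 mm); the cube at (6, -2) does not reach this height (z outside [6.5, 14.5]); Taking the union: only the r=8 cylinder at (7.5, 6) is present, so the union is just that shape — boundary = 49.69 mm. So its perimeter = 49.69 mm. Layer 45 is larger (64.00 vs 49.69 mm).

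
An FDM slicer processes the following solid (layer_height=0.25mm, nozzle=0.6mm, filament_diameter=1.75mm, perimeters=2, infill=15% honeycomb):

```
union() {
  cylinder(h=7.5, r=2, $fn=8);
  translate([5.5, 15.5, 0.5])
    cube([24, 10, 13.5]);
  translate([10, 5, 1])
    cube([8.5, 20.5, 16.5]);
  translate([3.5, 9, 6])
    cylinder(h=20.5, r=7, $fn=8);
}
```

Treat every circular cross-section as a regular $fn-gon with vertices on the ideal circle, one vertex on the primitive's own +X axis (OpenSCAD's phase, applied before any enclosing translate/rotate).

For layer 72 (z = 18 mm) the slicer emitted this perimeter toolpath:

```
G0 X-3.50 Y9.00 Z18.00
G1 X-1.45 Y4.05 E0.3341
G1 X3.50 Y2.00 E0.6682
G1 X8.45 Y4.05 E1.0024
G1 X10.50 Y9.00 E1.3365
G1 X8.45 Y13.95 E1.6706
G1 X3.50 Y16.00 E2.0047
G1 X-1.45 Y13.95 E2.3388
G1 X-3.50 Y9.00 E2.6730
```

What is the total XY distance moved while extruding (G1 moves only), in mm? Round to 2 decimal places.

Sum the Euclidean lengths of each G1 segment: total = 42.86 mm.

42.86 mm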